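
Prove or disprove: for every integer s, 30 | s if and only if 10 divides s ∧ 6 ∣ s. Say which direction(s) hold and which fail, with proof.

(⇒) If 30 ∣ s, write s = 30q. Since 30 = 3·10, s = 10·(3q), so 10 ∣ s; and since 30 = 5·6, s = 6·(5q), so 6 ∣ s.

(⇐) Suppose 10 ∣ s and 6 ∣ s. Any common multiple of 10 and 6 is a multiple of their lcm; here lcm(10, 6) = 10·6/gcd(10, 6) = 60/2 = 30, so 30 ∣ s.

Both implications hold.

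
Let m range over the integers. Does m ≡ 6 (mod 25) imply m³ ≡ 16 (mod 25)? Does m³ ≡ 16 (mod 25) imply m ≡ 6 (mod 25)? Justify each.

[⇐] Suppose m³ ≡ 16 (mod 25). The only residue r in {0, …, 24} with r³ ≡ 16 (mod 25) is r = 6, so m ≡ 6 (mod 25).

[⇒] Suppose m ≡ 6 (mod 25). Write m = 25j + 6. Then (25j + 6)³ = 15625j³ + 11250j² + 2700j + 216 = 25(625j³ + 450j² + 108j + 8) + 16, so m³ ≡ 16 (mod 25).

Both implications hold.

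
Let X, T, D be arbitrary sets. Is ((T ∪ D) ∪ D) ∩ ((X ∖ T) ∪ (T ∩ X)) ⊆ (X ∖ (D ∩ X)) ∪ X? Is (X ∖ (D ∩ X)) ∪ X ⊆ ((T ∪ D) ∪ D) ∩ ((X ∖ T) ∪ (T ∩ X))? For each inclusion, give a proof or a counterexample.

(⟹) Let x ∈ ((T ∪ D) ∪ D) ∩ ((X ∖ T) ∪ (T ∩ X)). Then either x ∈ X ∩ T and x ∉ D; or x ∈ X ∩ D and x ∉ T; or x ∈ X ∩ T ∩ D. In each case x ∈ (X ∖ (D ∩ X)) ∪ X, so ((T ∪ D) ∪ D) ∩ ((X ∖ T) ∪ (T ∩ X)) ⊆ (X ∖ (D ∩ X)) ∪ X.

(⟸) This inclusion fails. Take X = {1}, T = ∅, D = ∅; then 1 ∈ (X ∖ (D ∩ X)) ∪ X but 1 ∉ ((T ∪ D) ∪ D) ∩ ((X ∖ T) ∪ (T ∩ X)).

The sets are not equal: only the forward inclusion holds.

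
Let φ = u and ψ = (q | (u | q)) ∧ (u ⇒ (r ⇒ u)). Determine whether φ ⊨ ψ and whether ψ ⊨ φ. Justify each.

Forward direction. Assume the antecedent. If r is true, the antecedent forces (r = T, u = T, q = F) or (r = T, u = T, q = T), and (q | (u | q)) ∧ (u ⇒ (r ⇒ u)) holds there. If r is false, the antecedent forces (r = F, u = T, q = F) or (r = F, u = T, q = T), and (q | (u | q)) ∧ (u ⇒ (r ⇒ u)) holds there. Either way (q | (u | q)) ∧ (u ⇒ (r ⇒ u)) holds.

Converse. This fails. Under r = F, u = F, q = T, the left side is false but the right side is true.

Only the forward direction holds.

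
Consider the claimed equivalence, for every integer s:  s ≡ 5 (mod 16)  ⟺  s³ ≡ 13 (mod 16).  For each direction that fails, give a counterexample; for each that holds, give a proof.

(→) Suppose s ≡ 5 (mod 16). Write s = 16j + 5. Then (16j + 5)³ = 4096j³ + 3840j² + 1200j + 125 = 16(256j³ + 240j² + 75j + 7) + 13, so s³ ≡ 13 (mod 16).

(←) Conversely, suppose s³ ≡ 13 (mod 16). The only residue r in {0, …, 15} with r³ ≡ 13 (mod 16) is r = 5, so s ≡ 5 (mod 16).

Equivalent; both directions hold.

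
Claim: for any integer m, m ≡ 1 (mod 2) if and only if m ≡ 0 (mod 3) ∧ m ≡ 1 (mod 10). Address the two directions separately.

(⟹) This fails: m = 1 gives 1 ≡ 1 (mod 2) but 1 ≡ 1 (mod 3), so the conjunction on the right does not hold.

(⟸) Conversely, if m ≡ 0 (mod 3) and m ≡ 1 (mod 10), then by the Chinese remainder theorem m ≡ 21 (mod 30). Since 21 ≡ 1 (mod 2) and 2 ∣ 30, we get m ≡ 1 (mod 2).

Only the reverse direction holds.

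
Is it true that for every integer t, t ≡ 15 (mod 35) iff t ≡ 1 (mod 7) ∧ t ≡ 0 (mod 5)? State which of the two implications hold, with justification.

Equivalent; both directions hold.

(⟸) If t ≡ 1 (mod 7) and t ≡ 0 (mod 5), then by the Chinese remainder theorem t ≡ 15 (mod 35). This is exactly t ≡ 15 (mod 35).

(⟹) Suppose t ≡ 15 (mod 35); write t = 35j + 15. Since 7 ∣ 35, reducing mod 7 gives t ≡ 15 ≡ 1 (mod 7); since 5 ∣ 35, reducing mod 5 gives t ≡ 15 ≡ 0 (mod 5).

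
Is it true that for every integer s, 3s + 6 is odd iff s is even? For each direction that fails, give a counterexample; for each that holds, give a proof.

(⟹) This fails: s = 7 gives 3s + 6 = 27, which is odd, but 7 is odd, not even.

(⟸) This also fails: s = 4 is even, but 3s + 6 = 18 is even, not odd.

(⇒) fails and (⇐) fails.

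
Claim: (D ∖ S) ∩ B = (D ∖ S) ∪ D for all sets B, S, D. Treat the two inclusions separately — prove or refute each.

Forward inclusion. Let x ∈ (D ∖ S) ∩ B. Then x ∈ B ∩ D and x ∉ S, from which x ∈ (D ∖ S) ∪ D.

Reverse inclusion. This inclusion fails. Take B = ∅, S = ∅, D = {1}; then 1 ∈ (D ∖ S) ∪ D but 1 ∉ (D ∖ S) ∩ B.

The sets are not equal: only the forward inclusion holds.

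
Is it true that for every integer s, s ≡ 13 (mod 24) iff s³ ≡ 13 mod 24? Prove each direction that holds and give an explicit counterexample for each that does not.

[⇐] Suppose s³ ≡ 13 (mod 24). The only residue r in {0, …, 23} with r³ ≡ 13 (mod 24) is r = 13, so s ≡ 13 (mod 24).

[⇒] Suppose s ≡ 13 (mod 24). Write s = 24j + 13. Then (24j + 13)³ = 13824j³ + 22464j² + 12168j + 2197 = 24(576j³ + 936j² + 507j + 91) + 13, so s³ ≡ 13 (mod 24).

Both directions hold; the statement is true.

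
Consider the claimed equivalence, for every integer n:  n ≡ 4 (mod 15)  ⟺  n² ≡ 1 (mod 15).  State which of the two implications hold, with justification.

[⇐] This fails: take n = 1. Then 1² = 1 ≡ 1 (mod 15), yet 1 ≡ 1 (mod 15), not 4.

[⇒] Suppose n ≡ 4 (mod 15). Write n = 15j + 4. Then (15j + 4)² = 225j² + 120j + 16 = 15(15j² + 8j + 1) + 1, so n² ≡ 1 (mod 15).

Only the forward direction holds.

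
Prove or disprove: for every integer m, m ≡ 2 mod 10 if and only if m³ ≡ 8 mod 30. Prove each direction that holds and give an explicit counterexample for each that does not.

(⇒) This fails: take m = 12. Then 12 ≡ 2 (mod 10), but 12³ = 1728 ≡ 18 (mod 30), not 8.

(⇐) Conversely, the residues r modulo 30 with r³ ≡ 8 (mod 30) are exactly {2}, and each is ≡ 2 (mod 10).

Only the converse holds.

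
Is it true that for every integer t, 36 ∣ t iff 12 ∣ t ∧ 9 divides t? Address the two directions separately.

The biconditional holds.

(→) If 36 ∣ t, write t = 36q. Since 36 = 3·12, t = 12·(3q), so 12 ∣ t; and since 36 = 4·9, t = 9·(4q), so 9 ∣ t.

(←) Suppose 12 ∣ t and 9 ∣ t. Any common multiple of 12 and 9 is a multiple of their lcm; here lcm(12, 9) = 12·9/gcd(12, 9) = 108/3 = 36, so 36 ∣ t.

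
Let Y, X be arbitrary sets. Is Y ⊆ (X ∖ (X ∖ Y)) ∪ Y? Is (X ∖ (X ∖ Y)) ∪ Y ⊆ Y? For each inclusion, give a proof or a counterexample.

(⟸) Let x ∈ (X ∖ (X ∖ Y)) ∪ Y. Then either x ∈ Y and x ∉ X; or x ∈ Y ∩ X. In each case x ∈ Y, so (X ∖ (X ∖ Y)) ∪ Y ⊆ Y.

(⟹) Let x ∈ Y. Then either x ∈ Y and x ∉ X; or x ∈ Y ∩ X. In each case x ∈ (X ∖ (X ∖ Y)) ∪ Y, so Y ⊆ (X ∖ (X ∖ Y)) ∪ Y.

The two sets are equal.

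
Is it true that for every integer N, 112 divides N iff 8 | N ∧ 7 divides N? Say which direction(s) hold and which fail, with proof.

(⟹) If 112 ∣ N, write N = 112q. Since 112 = 14·8, N = 8·(14q), so 8 ∣ N; and since 112 = 16·7, N = 7·(16q), so 7 ∣ N.

(⟸) This fails: take N = 56. Both 8 ∣ 56 and 7 ∣ 56, yet 56 is not a multiple of 112 (since 56 = 0·112 + 56), so 112 ∤ 56.

Only the forward direction holds.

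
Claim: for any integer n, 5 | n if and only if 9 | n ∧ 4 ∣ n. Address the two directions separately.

[⇒] This fails: take n = 5. Certainly 5 ∣ 5, but 9 ∤ 5.

[⇐] This fails: take n = 36. Both 9 ∣ 36 and 4 ∣ 36, yet 36 is not a multiple of 5 (since 36 = 7·5 + 1), so 5 ∤ 36.

Both directions fail.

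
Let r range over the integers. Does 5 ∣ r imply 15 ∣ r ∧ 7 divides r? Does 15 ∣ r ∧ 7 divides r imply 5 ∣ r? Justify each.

Only the converse holds.

(←) Suppose 15 ∣ r and 7 ∣ r. Any common multiple of 15 and 7 is a multiple of their lcm; here gcd(15, 7) = 1, so lcm(15, 7) = 15·7 = 105, so 105 ∣ r. Since 5 ∣ 105, it follows that 5 ∣ r.

(→) This fails: take r = 5. Certainly 5 ∣ 5, but 15 ∤ 5.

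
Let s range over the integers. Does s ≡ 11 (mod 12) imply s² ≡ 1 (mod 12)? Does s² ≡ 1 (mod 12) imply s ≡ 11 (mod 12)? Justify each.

(→) Suppose s ≡ 11 (mod 12). Write s = 12j + 11. Then (12j + 11)² = 144j² + 264j + 121 = 12(12j² + 22j + 10) + 1, so s² ≡ 1 (mod 12).

(←) This fails: take s = 1. Then 1² = 1 ≡ 1 (mod 12), yet 1 ≡ 1 (mod 12), not 11.

Only the forward direction holds.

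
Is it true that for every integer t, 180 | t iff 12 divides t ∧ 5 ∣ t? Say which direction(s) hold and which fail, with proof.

Not equivalent: only (⇒) holds.

(⟹) If 180 ∣ t, write t = 180q. Since 180 = 15·12, t = 12·(15q), so 12 ∣ t; and since 180 = 36·5, t = 5·(36q), so 5 ∣ t.

(⟸) This fails: take t = 60. Both 12 ∣ 60 and 5 ∣ 60, yet 60 is not a multiple of 180 (since 60 = 0·180 + 60), so 180 ∤ 60.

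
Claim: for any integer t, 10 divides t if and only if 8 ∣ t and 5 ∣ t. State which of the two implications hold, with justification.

(→) This fails: take t = 10. Certainly 10 ∣ 10, but 8 ∤ 10.

(←) Suppose 8 ∣ t and 5 ∣ t. Any common multiple of 8 and 5 is a multiple of their lcm; here gcd(8, 5) = 1, so lcm(8, 5) = 8·5 = 40, so 40 ∣ t. Since 10 ∣ 40, it follows that 10 ∣ t.

Not equivalent: only (⇐) holds.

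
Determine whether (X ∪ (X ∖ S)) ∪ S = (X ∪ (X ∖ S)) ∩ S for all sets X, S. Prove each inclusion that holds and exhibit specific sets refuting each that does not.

Forward inclusion. This inclusion fails. Take X = {1}, S = ∅; then 1 ∈ (X ∪ (X ∖ S)) ∪ S but 1 ∉ (X ∪ (X ∖ S)) ∩ S.

Reverse inclusion. Let x ∈ (X ∪ (X ∖ S)) ∩ S. Then x ∈ X ∩ S, from which x ∈ (X ∪ (X ∖ S)) ∪ S.

(⊆) fails; (⊇) holds.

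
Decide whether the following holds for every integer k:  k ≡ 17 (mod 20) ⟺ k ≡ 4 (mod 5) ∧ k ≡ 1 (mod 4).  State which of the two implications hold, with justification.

Neither implication holds.

(⇒) This fails: k = 17 gives 17 ≡ 17 (mod 20) but 17 ≡ 2 (mod 5), so the conjunction on the right does not hold.

(⇐) This fails: k = 9 satisfies both congruences on the right (9 ≡ 4 mod 5 and 9 ≡ 1 mod 4) yet 9 ≡ 9 (mod 20), not 17.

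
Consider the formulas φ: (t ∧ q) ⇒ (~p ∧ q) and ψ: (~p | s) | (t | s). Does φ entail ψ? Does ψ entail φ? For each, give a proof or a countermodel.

[⇒] This fails. Under p = T, s = F, q = F, t = F, the left side is true but the right side is false.

[⇐] This fails. Under p = T, s = F, q = T, t = T, the left side is false but the right side is true.

(⇒) fails and (⇐) fails.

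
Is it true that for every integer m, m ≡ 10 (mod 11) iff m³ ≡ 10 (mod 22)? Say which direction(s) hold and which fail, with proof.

Forward direction. This fails: take m = 21. Then 21 ≡ 10 (mod 11), but 21³ = 9261 ≡ 21 (mod 22), not 10.

Converse. The residues r modulo 22 with r³ ≡ 10 (mod 22) are exactly {10}, and each is ≡ 10 (mod 11).

Only the converse holds.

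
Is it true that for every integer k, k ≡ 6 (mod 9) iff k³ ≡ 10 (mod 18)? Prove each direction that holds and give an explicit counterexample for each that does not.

(⟹) This fails: take k = 6. Then 6 ≡ 6 (mod 9), but 6³ = 216 ≡ 0 (mod 18), not 10.

(⟸) This fails: take k = 4. Then 4³ = 64 ≡ 10 (mod 18), yet 4 ≡ 4 (mod 9), not 6.

Neither direction holds.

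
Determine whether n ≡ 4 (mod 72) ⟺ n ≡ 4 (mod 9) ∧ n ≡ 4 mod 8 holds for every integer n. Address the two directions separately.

(⟹) Suppose n ≡ 4 (mod 72); write n = 72j + 4. Since 9 ∣ 72, reducing mod 9 gives n ≡ 4 (mod 9); since 8 ∣ 72, reducing mod 8 gives n ≡ 4 (mod 8).

(⟸) Conversely, if n ≡ 4 (mod 9) and n ≡ 4 (mod 8), then by the Chinese remainder theorem n ≡ 4 (mod 72). This is exactly n ≡ 4 (mod 72).

Both implications hold.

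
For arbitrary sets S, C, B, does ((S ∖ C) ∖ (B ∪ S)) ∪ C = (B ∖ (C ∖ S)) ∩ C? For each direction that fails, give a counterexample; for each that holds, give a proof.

(⊆) fails; (⊇) holds.

(⟹) This inclusion fails. Take S = ∅, C = {1}, B = ∅; then 1 ∈ ((S ∖ C) ∖ (B ∪ S)) ∪ C but 1 ∉ (B ∖ (C ∖ S)) ∩ C.

(⟸) Let x ∈ (B ∖ (C ∖ S)) ∩ C. Then x ∈ S ∩ C ∩ B, from which x ∈ ((S ∖ C) ∖ (B ∪ S)) ∪ C.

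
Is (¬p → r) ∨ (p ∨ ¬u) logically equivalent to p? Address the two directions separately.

(⇒) This fails. Under p = F, u = F, r = F, the left side is true but the right side is false.

(⇐) Assume the antecedent. If p is true, (¬p → r) ∨ (p ∨ ¬u) reduces to true regardless of the other variables. If p is false, the antecedent cannot hold. Either way (¬p → r) ∨ (p ∨ ¬u) holds.

(⇒) fails; (⇐) holds.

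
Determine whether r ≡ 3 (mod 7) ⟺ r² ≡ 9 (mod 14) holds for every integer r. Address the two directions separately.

Neither direction holds.

[⇒] This fails: take r = 10. Then 10 ≡ 3 (mod 7), but 10² = 100 ≡ 2 (mod 14), not 9.

[⇐] This fails: take r = 11. Then 11² = 121 ≡ 9 (mod 14), yet 11 ≡ 4 (mod 7), not 3.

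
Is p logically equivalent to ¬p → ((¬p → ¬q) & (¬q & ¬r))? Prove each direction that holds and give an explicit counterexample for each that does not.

(⇒) holds; (⇐) fails.

(→) Assume the antecedent. If r is true, the antecedent forces (r = T, q = F, p = T) or (r = T, q = T, p = T), and ¬p → ((¬p → ¬q) & (¬q & ¬r)) holds there. If r is false, the antecedent forces (r = F, q = F, p = T) or (r = F, q = T, p = T), and ¬p → ((¬p → ¬q) & (¬q & ¬r)) holds there. Either way ¬p → ((¬p → ¬q) & (¬q & ¬r)) holds.

(←) This fails. Under r = F, q = F, p = F, the left side is false but the right side is true.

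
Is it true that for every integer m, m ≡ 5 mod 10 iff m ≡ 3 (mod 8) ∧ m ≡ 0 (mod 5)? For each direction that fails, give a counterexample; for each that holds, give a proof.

(⇒) This fails: m = 25 gives 25 ≡ 5 (mod 10) but 25 ≡ 1 (mod 8), so the conjunction on the right does not hold.

(⇐) Conversely, if m ≡ 3 (mod 8) and m ≡ 0 (mod 5), then by the Chinese remainder theorem m ≡ 35 (mod 40). Since 35 ≡ 5 (mod 10) and 10 ∣ 40, we get m ≡ 5 (mod 10).

(⇒) fails; (⇐) holds.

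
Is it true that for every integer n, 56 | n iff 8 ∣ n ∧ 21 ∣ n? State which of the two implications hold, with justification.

Only the reverse direction holds.

(⟹) This fails: take n = 56. Certainly 56 ∣ 56, but 21 ∤ 56.

(⟸) Suppose 8 ∣ n and 21 ∣ n. Any common multiple of 8 and 21 is a multiple of their lcm; here gcd(8, 21) = 1, so lcm(8, 21) = 8·21 = 168, so 168 ∣ n. Since 56 ∣ 168, it follows that 56 ∣ n.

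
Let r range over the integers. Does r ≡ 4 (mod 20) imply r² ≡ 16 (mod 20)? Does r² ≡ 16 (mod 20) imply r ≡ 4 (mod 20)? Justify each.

Not equivalent: only (⇒) holds.

(⟹) Suppose r ≡ 4 (mod 20). Write r = 20j + 4. Then (20j + 4)² = 400j² + 160j + 16 = 20(20j² + 8j) + 16, so r² ≡ 16 (mod 20).

(⟸) This fails: take r = 6. Then 6² = 36 ≡ 16 (mod 20), yet 6 ≡ 6 (mod 20), not 4.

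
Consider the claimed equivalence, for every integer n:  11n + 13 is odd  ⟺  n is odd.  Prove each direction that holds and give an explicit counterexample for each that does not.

Neither direction holds.

(⟹) This fails: n = 6 gives 11n + 13 = 79, which is odd, but 6 is even, not odd.

(⟸) This also fails: n = 3 is odd, but 11n + 13 = 46 is even, not odd.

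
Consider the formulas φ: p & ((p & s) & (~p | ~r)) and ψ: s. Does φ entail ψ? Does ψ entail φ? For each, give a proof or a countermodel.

Not equivalent: only (⇒) holds.

(⟹) Assume the antecedent. If r is true, the antecedent cannot hold. If r is false, the antecedent forces (r = F, s = T, p = T), and s holds there. Either way s holds.

(⟸) This fails. Under r = F, s = T, p = F, the left side is false but the right side is true.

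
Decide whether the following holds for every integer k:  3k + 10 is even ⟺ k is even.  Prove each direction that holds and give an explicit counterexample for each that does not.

Both directions hold; the statement is true.

(←) Suppose k is even; write k = 2j. Then 3k + 10 = 3·(2j) + 10 = 2·3j + 10, which is even.

(→) Suppose 3k + 10 is even. Since 3 is odd, 3k and k have the same parity, so 3k + 10 ≡ k + 10 (mod 2). As 10 is even, 3k + 10 is even exactly when k is even. Thus k is even.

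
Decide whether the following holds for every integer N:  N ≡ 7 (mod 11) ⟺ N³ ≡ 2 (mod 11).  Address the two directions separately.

Both directions hold; the statement is true.

(⟹) Suppose N ≡ 7 (mod 11). Write N = 11j + 7. Then (11j + 7)³ = 1331j³ + 2541j² + 1617j + 343 = 11(121j³ + 231j² + 147j + 31) + 2, so N³ ≡ 2 (mod 11).

(⟸) Conversely, suppose N³ ≡ 2 (mod 11). The only residue r in {0, …, 10} with r³ ≡ 2 (mod 11) is r = 7, so N ≡ 7 (mod 11).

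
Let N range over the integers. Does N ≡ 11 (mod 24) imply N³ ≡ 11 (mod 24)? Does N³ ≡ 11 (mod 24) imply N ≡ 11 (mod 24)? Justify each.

[⇐] Suppose N³ ≡ 11 (mod 24). The only residue r in {0, …, 23} with r³ ≡ 11 (mod 24) is r = 11, so N ≡ 11 (mod 24).

[⇒] Suppose N ≡ 11 (mod 24). Write N = 24j + 11. Then (24j + 11)³ = 13824j³ + 19008j² + 8712j + 1331 = 24(576j³ + 792j² + 363j + 55) + 11, so N³ ≡ 11 (mod 24).

The biconditional holds.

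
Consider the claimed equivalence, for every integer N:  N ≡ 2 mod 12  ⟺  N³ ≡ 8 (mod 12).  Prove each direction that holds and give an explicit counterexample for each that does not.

Only the forward direction holds.

(⟹) Suppose N ≡ 2 mod 12. Write N = 12j + 2. Then (12j + 2)³ = 1728j³ + 864j² + 144j + 8 = 12(144j³ + 72j² + 12j) + 8, so N³ ≡ 8 (mod 12).

(⟸) This fails: take N = 8. Then 8³ = 512 ≡ 8 (mod 12), yet 8 ≡ 8 (mod 12), not 2.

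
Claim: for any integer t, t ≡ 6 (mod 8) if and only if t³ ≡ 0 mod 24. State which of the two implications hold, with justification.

(⇒) This fails: take t = 14. Then 14 ≡ 6 (mod 8), but 14³ = 2744 ≡ 8 (mod 24), not 0.

(⇐) This fails: take t = 0. Then 0³ = 0 ≡ 0 (mod 24), yet 0 ≡ 0 (mod 8), not 6.

Neither direction holds.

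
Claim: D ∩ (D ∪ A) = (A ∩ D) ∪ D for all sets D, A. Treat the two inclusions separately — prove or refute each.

The two sets are equal.

(⊆) Let x ∈ D ∩ (D ∪ A). Then either x ∈ D and x ∉ A; or x ∈ D ∩ A. In each case x ∈ (A ∩ D) ∪ D, so D ∩ (D ∪ A) ⊆ (A ∩ D) ∪ D.

(⊇) Let x ∈ (A ∩ D) ∪ D. Then either x ∈ D and x ∉ A; or x ∈ D ∩ A. In each case x ∈ D ∩ (D ∪ A), so (A ∩ D) ∪ D ⊆ D ∩ (D ∪ A).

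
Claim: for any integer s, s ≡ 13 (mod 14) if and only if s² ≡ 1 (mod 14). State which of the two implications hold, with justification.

(⇒) Suppose s ≡ 13 (mod 14). Write s = 14j + 13. Then (14j + 13)² = 196j² + 364j + 169 = 14(14j² + 26j + 12) + 1, so s² ≡ 1 (mod 14).

(⇐) This fails: take s = 1. Then 1² = 1 ≡ 1 (mod 14), yet 1 ≡ 1 (mod 14), not 13.

Only the forward implication holds.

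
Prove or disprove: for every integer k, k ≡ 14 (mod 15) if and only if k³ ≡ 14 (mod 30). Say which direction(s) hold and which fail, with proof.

(⟸) The residues r modulo 30 with r³ ≡ 14 (mod 30) are exactly {14}, and each is ≡ 14 (mod 15).

(⟹) This fails: take k = 29. Then 29 ≡ 14 (mod 15), but 29³ = 24389 ≡ 29 (mod 30), not 14.

(⇒) fails; (⇐) holds.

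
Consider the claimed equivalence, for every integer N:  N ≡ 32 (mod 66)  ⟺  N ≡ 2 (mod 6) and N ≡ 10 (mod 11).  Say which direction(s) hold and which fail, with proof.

Both directions hold.

(⇒) Suppose N ≡ 32 (mod 66); write N = 66j + 32. Since 6 ∣ 66, reducing mod 6 gives N ≡ 32 ≡ 2 (mod 6); since 11 ∣ 66, reducing mod 11 gives N ≡ 32 ≡ 10 (mod 11).

(⇐) Conversely, if N ≡ 2 (mod 6) and N ≡ 10 (mod 11), then by the Chinese remainder theorem N ≡ 32 (mod 66). This is exactly N ≡ 32 (mod 66).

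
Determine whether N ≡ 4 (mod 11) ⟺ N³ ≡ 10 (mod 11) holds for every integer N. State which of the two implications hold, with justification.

(⇒) This fails: take N = 4. Then 4 ≡ 4 (mod 11), but 4³ = 64 ≡ 9 (mod 11), not 10.

(⇐) This fails: take N = 10. Then 10³ = 1000 ≡ 10 (mod 11), yet 10 ≡ 10 (mod 11), not 4.

Both directions fail.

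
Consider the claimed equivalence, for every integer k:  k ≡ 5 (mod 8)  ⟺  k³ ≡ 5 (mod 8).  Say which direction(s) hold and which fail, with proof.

(⇒) Suppose k ≡ 5 (mod 8). Write k = 8j + 5. Then (8j + 5)³ = 512j³ + 960j² + 600j + 125 = 8(64j³ + 120j² + 75j + 15) + 5, so k³ ≡ 5 (mod 8).

(⇐) For the converse, argue contrapositively. If k ≢ 5 (mod 8), then k is congruent to one of 0, 1, 2, 3, 4, 6, 7 modulo 8, and these give k³ ≡ 0, 1, 0, 3, 0, 0, 7 respectively — never 5.

Both implications hold.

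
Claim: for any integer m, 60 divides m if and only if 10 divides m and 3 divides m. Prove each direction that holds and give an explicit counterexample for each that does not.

(⇒) If 60 ∣ m, write m = 60q. Since 60 = 6·10, m = 10·(6q), so 10 ∣ m; and since 60 = 20·3, m = 3·(20q), so 3 ∣ m.

(⇐) This fails: take m = 30. Both 10 ∣ 30 and 3 ∣ 30, yet 30 is not a multiple of 60 (since 30 = 0·60 + 30), so 60 ∤ 30.

Not equivalent: only (⇒) holds.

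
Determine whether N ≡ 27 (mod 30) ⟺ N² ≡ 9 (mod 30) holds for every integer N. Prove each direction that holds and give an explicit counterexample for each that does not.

[⇒] Suppose N ≡ 27 (mod 30). Write N = 30j + 27. Then (30j + 27)² = 900j² + 1620j + 729 = 30(30j² + 54j + 24) + 9, so N² ≡ 9 (mod 30).

[⇐] This fails: take N = 3. Then 3² = 9 ≡ 9 (mod 30), yet 3 ≡ 3 (mod 30), not 27.

Only the forward implication holds.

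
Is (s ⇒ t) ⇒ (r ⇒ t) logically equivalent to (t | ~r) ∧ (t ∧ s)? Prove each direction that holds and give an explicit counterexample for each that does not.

[⇒] This fails. Under t = F, s = F, r = F, the left side is true but the right side is false.

[⇐] Assume the antecedent. If t is true, (s ⇒ t) ⇒ (r ⇒ t) reduces to true regardless of the other variables. If t is false, the antecedent cannot hold. Either way (s ⇒ t) ⇒ (r ⇒ t) holds.

Only the reverse direction holds.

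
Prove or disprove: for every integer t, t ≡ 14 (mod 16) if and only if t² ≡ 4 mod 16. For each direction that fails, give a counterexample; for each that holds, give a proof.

(→) Suppose t ≡ 14 (mod 16). Write t = 16j + 14. Then (16j + 14)² = 256j² + 448j + 196 = 16(16j² + 28j + 12) + 4, so t² ≡ 4 (mod 16).

(←) This fails: take t = 2. Then 2² = 4 ≡ 4 (mod 16), yet 2 ≡ 2 (mod 16), not 14.

The forward direction holds; the converse fails.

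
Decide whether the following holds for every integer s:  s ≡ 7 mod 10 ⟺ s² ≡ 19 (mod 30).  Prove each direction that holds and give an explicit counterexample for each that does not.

(→) This fails: take s = 27. Then 27 ≡ 7 (mod 10), but 27² = 729 ≡ 9 (mod 30), not 19.

(←) This fails: take s = 13. Then 13² = 169 ≡ 19 (mod 30), yet 13 ≡ 3 (mod 10), not 7.

Both directions fail.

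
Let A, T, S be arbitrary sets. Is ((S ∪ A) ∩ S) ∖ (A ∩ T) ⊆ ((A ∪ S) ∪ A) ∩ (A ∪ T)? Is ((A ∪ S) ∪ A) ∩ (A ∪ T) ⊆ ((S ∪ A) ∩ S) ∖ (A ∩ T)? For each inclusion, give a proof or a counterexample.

(⟹) This inclusion fails. Take A = ∅, T = ∅, S = {1}; then 1 ∈ ((S ∪ A) ∩ S) ∖ (A ∩ T) but 1 ∉ ((A ∪ S) ∪ A) ∩ (A ∪ T).

(⟸) This inclusion fails. Take A = {1}, T = ∅, S = ∅; then 1 ∈ ((A ∪ S) ∪ A) ∩ (A ∪ T) but 1 ∉ ((S ∪ A) ∩ S) ∖ (A ∩ T).

Neither inclusion holds.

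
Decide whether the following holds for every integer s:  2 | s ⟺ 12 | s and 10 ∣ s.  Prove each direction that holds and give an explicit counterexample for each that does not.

Only the converse holds.

(⇒) This fails: take s = 2. Certainly 2 ∣ 2, but 12 ∤ 2.

(⇐) Suppose 12 ∣ s and 10 ∣ s. Any common multiple of 12 and 10 is a multiple of their lcm; here lcm(12, 10) = 12·10/gcd(12, 10) = 120/2 = 60, so 60 ∣ s. Since 2 ∣ 60, it follows that 2 ∣ s.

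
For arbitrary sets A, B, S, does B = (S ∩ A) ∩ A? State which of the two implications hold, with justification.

Neither inclusion holds.

Forward inclusion. This inclusion fails. Take A = ∅, B = {1}, S = ∅; then 1 ∈ B but 1 ∉ (S ∩ A) ∩ A.

Reverse inclusion. This inclusion fails. Take A = {1}, B = ∅, S = {1}; then 1 ∈ (S ∩ A) ∩ A but 1 ∉ B.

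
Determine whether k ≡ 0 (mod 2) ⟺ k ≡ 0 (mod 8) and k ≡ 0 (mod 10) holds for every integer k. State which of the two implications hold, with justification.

(←) If k ≡ 0 (mod 8) and k ≡ 0 (mod 10), then by the Chinese remainder theorem k ≡ 0 (mod 40). Since 0 ≡ 0 (mod 2) and 2 ∣ 40, we get k ≡ 0 (mod 2).

(→) This fails: k = 2 gives 2 ≡ 0 (mod 2) but 2 ≡ 2 (mod 8), so the conjunction on the right does not hold.

The forward direction fails; the converse holds.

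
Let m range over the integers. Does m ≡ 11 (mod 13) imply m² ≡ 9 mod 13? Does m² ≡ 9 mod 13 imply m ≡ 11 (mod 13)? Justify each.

Forward direction. This fails: take m = 11. Then 11 ≡ 11 (mod 13), but 11² = 121 ≡ 4 (mod 13), not 9.

Converse. This fails: take m = 3. Then 3² = 9 ≡ 9 (mod 13), yet 3 ≡ 3 (mod 13), not 11.

Both directions fail.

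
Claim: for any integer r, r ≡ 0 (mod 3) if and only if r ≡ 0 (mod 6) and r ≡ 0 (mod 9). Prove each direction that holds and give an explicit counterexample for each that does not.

(⇐) If r ≡ 0 (mod 6) and r ≡ 0 (mod 9), then by the Chinese remainder theorem r ≡ 0 (mod 18). Since 0 ≡ 0 (mod 3) and 3 ∣ 18, we get r ≡ 0 (mod 3).

(⇒) This fails: r = 3 gives 3 ≡ 0 (mod 3) but 3 ≡ 3 (mod 6), so the conjunction on the right does not hold.

The forward direction fails; the converse holds.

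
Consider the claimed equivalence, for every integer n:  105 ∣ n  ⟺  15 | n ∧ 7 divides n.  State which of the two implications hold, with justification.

Both directions hold.

[⇒] If 105 ∣ n, write n = 105q. Since 105 = 7·15, n = 15·(7q), so 15 ∣ n; and since 105 = 15·7, n = 7·(15q), so 7 ∣ n.

[⇐] Suppose 15 ∣ n and 7 ∣ n. Any common multiple of 15 and 7 is a multiple of their lcm; here gcd(15, 7) = 1, so lcm(15, 7) = 15·7 = 105, so 105 ∣ n.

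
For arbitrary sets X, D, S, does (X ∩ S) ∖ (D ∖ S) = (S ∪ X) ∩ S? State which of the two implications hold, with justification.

The sets are not equal: only the forward inclusion holds.

(⟸) This inclusion fails. Take X = ∅, D = ∅, S = {1}; then 1 ∈ (S ∪ X) ∩ S but 1 ∉ (X ∩ S) ∖ (D ∖ S).

(⟹) Let x ∈ (X ∩ S) ∖ (D ∖ S). Then either x ∈ X ∩ S and x ∉ D; or x ∈ X ∩ D ∩ S. In each case x ∈ (S ∪ X) ∩ S, so (X ∩ S) ∖ (D ∖ S) ⊆ (S ∪ X) ∩ S.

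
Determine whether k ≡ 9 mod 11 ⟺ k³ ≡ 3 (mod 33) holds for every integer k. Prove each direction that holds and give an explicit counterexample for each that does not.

Only the reverse direction holds.

[⇒] This fails: take k = 20. Then 20 ≡ 9 (mod 11), but 20³ = 8000 ≡ 14 (mod 33), not 3.

[⇐] Conversely, the residues r modulo 33 with r³ ≡ 3 (mod 33) are exactly {9}, and each is ≡ 9 (mod 11).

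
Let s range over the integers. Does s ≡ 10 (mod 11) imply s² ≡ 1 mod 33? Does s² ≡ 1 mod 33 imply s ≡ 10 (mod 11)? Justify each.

(⇒) This fails: take s = 21. Then 21 ≡ 10 (mod 11), but 21² = 441 ≡ 12 (mod 33), not 1.

(⇐) This fails: take s = 1. Then 1² = 1 ≡ 1 (mod 33), yet 1 ≡ 1 (mod 11), not 10.

(⇒) fails and (⇐) fails.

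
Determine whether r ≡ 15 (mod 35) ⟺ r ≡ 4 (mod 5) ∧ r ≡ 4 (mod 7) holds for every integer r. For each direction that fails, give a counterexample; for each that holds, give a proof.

(⇒) fails and (⇐) fails.

(⟹) This fails: r = 15 gives 15 ≡ 15 (mod 35) but 15 ≡ 0 (mod 5), so the conjunction on the right does not hold.

(⟸) This fails: r = 4 satisfies both congruences on the right (4 ≡ 4 mod 5 and 4 ≡ 4 mod 7) yet 4 ≡ 4 (mod 35), not 15.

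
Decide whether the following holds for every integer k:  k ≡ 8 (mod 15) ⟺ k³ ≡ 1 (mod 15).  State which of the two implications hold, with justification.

Neither implication holds.

(→) This fails: take k = 8. Then 8 ≡ 8 (mod 15), but 8³ = 512 ≡ 2 (mod 15), not 1.

(←) This fails: take k = 1. Then 1³ = 1 ≡ 1 (mod 15), yet 1 ≡ 1 (mod 15), not 8.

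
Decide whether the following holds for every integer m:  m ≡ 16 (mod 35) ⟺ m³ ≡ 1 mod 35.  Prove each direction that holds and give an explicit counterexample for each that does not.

[⇒] Suppose m ≡ 16 (mod 35). Write m = 35j + 16. Then (35j + 16)³ = 42875j³ + 58800j² + 26880j + 4096 = 35(1225j³ + 1680j² + 768j + 117) + 1, so m³ ≡ 1 (mod 35).

[⇐] This fails: take m = 1. Then 1³ = 1 ≡ 1 (mod 35), yet 1 ≡ 1 (mod 35), not 16.

Only the forward direction holds.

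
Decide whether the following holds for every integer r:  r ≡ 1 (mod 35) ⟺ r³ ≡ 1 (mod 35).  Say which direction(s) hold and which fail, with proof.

(⇒) holds; (⇐) fails.

(→) Suppose r ≡ 1 (mod 35). Write r = 35j + 1. Then (35j + 1)³ = 42875j³ + 3675j² + 105j + 1 = 35(1225j³ + 105j² + 3j) + 1, so r³ ≡ 1 (mod 35).

(←) This fails: take r = 11. Then 11³ = 1331 ≡ 1 (mod 35), yet 11 ≡ 11 (mod 35), not 1.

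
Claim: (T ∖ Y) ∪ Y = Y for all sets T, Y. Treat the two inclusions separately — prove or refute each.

Forward inclusion. This inclusion fails. Take T = {1}, Y = ∅; then 1 ∈ (T ∖ Y) ∪ Y but 1 ∉ Y.

Reverse inclusion. Let x ∈ Y. Then either x ∈ Y and x ∉ T; or x ∈ T ∩ Y. In each case x ∈ (T ∖ Y) ∪ Y, so Y ⊆ (T ∖ Y) ∪ Y.

Only the reverse inclusion holds.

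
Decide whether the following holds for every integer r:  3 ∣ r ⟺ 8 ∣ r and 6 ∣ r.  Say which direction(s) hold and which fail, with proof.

Forward direction. This fails: take r = 3. Certainly 3 ∣ 3, but 8 ∤ 3.

Converse. Suppose 8 ∣ r and 6 ∣ r. Any common multiple of 8 and 6 is a multiple of their lcm; here lcm(8, 6) = 8·6/gcd(8, 6) = 48/2 = 24, so 24 ∣ r. Since 3 ∣ 24, it follows that 3 ∣ r.

Not equivalent: only (⇐) holds.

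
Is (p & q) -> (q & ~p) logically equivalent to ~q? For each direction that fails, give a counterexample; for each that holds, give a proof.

Forward direction. This fails. Under q = T, p = F, the left side is true but the right side is false.

Converse. Assume the antecedent. If q is true, the antecedent cannot hold. If q is false, (p & q) -> (q & ~p) reduces to true regardless of the other variables. Either way (p & q) -> (q & ~p) holds.

Only the reverse direction holds.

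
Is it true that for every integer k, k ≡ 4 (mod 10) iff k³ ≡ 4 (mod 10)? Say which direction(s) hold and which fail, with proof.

(→) Suppose k ≡ 4 (mod 10). Write k = 10j + 4. Then (10j + 4)³ = 1000j³ + 1200j² + 480j + 64 = 10(100j³ + 120j² + 48j + 6) + 4, so k³ ≡ 4 (mod 10).

(←) For the converse, argue contrapositively. If k ≢ 4 (mod 10), then k is congruent to one of 0, 1, 2, 3, 5, 6, 7, 8, 9 modulo 10, and these give k³ ≡ 0, 1, 8, 7, 5, 6, 3, 2, 9 respectively — never 4.

Both implications hold.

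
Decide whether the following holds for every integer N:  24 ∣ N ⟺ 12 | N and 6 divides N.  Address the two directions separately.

[⇐] This fails: take N = 12. Both 12 ∣ 12 and 6 ∣ 12, yet 12 is not a multiple of 24 (since 12 = 0·24 + 12), so 24 ∤ 12.

[⇒] If 24 ∣ N, write N = 24q. Since 24 = 2·12, N = 12·(2q), so 12 ∣ N; and since 24 = 4·6, N = 6·(4q), so 6 ∣ N.

(⇒) holds; (⇐) fails.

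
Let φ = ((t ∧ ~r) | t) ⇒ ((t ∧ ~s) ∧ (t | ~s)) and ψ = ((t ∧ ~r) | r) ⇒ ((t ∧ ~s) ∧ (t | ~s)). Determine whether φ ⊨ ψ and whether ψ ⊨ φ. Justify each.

Only the converse holds.

(⟹) This fails. Under t = F, s = F, r = T, the left side is true but the right side is false.

(⟸) Assume the antecedent. If t is true, the antecedent forces (t = T, s = F, r = F) or (t = T, s = F, r = T), and the consequent holds there. If t is false, the consequent reduces to true regardless of the other variables. Either way the consequent holds.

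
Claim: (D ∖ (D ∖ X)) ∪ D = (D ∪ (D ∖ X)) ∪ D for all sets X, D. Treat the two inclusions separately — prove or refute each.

(⊆) Let x ∈ (D ∖ (D ∖ X)) ∪ D. Then either x ∈ D and x ∉ X; or x ∈ X ∩ D. In each case x ∈ (D ∪ (D ∖ X)) ∪ D, so (D ∖ (D ∖ X)) ∪ D ⊆ (D ∪ (D ∖ X)) ∪ D.

(⊇) Let x ∈ (D ∪ (D ∖ X)) ∪ D. Then either x ∈ D and x ∉ X; or x ∈ X ∩ D. In each case x ∈ (D ∖ (D ∖ X)) ∪ D, so (D ∪ (D ∖ X)) ∪ D ⊆ (D ∖ (D ∖ X)) ∪ D.

Both inclusions hold.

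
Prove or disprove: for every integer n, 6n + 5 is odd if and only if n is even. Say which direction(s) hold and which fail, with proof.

(⟸) Suppose n is even. Since 6 is even, 6n is even for every n, so 6n + 5 has the same parity as 5, which is odd. Hence 6n + 5 is odd.

(⟹) This fails: take n = 1. Then 6n + 5 = 11, which is odd, yet n = 1 is odd, not even.

Only the reverse direction holds.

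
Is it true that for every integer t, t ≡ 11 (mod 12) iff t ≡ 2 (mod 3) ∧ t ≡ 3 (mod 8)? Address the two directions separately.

Forward direction. This fails: t = 23 gives 23 ≡ 11 (mod 12) but 23 ≡ 7 (mod 8), so the conjunction on the right does not hold.

Converse. If t ≡ 2 (mod 3) and t ≡ 3 (mod 8), then by the Chinese remainder theorem t ≡ 11 (mod 24). Since 11 ≡ 11 (mod 12) and 12 ∣ 24, we get t ≡ 11 (mod 12).

The forward direction fails; the converse holds.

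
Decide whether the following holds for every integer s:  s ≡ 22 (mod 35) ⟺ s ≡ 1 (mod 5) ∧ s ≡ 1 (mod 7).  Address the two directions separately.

Forward direction. This fails: s = 22 gives 22 ≡ 22 (mod 35) but 22 ≡ 2 (mod 5), so the conjunction on the right does not hold.

Converse. This fails: s = 1 satisfies both congruences on the right (1 ≡ 1 mod 5 and 1 ≡ 1 mod 7) yet 1 ≡ 1 (mod 35), not 22.

Both directions fail.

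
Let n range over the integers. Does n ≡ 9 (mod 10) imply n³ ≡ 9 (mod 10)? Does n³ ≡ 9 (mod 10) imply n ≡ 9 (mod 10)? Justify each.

Both directions hold.

Forward direction. Suppose n ≡ 9 (mod 10). Write n = 10j + 9. Then (10j + 9)³ = 1000j³ + 2700j² + 2430j + 729 = 10(100j³ + 270j² + 243j + 72) + 9, so n³ ≡ 9 (mod 10).

Converse. For the converse, argue contrapositively. If n ≢ 9 (mod 10), then n is congruent to one of 0, 1, 2, 3, 4, 5, 6, 7, 8 modulo 10, and these give n³ ≡ 0, 1, 8, 7, 4, 5, 6, 3, 2 respectively — never 9.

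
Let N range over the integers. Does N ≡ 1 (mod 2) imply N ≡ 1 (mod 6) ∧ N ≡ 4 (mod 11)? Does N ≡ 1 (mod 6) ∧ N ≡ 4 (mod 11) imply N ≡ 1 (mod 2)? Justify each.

The forward direction fails; the converse holds.

(⟹) This fails: N = 1 gives 1 ≡ 1 (mod 2) but 1 ≡ 1 (mod 11), so the conjunction on the right does not hold.

(⟸) Conversely, if N ≡ 1 (mod 6) and N ≡ 4 (mod 11), then by the Chinese remainder theorem N ≡ 37 (mod 66). Since 37 ≡ 1 (mod 2) and 2 ∣ 66, we get N ≡ 1 (mod 2).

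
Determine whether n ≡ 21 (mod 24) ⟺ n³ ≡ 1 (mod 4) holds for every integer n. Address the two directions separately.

Forward direction. Suppose n ≡ 21 (mod 24). Then n³ ≡ 21³ = 9261 (mod 24), and since 4 ∣ 24, also n³ ≡ 1 (mod 4).

Converse. This fails: take n = 1. Then 1³ = 1 ≡ 1 (mod 4), yet 1 ≡ 1 (mod 24), not 21.

Only the forward direction holds.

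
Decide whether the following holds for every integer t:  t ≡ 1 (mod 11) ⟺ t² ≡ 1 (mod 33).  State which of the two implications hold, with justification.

Neither direction holds.

[⇒] This fails: take t = 12. Then 12 ≡ 1 (mod 11), but 12² = 144 ≡ 12 (mod 33), not 1.

[⇐] This fails: take t = 10. Then 10² = 100 ≡ 1 (mod 33), yet 10 ≡ 10 (mod 11), not 1.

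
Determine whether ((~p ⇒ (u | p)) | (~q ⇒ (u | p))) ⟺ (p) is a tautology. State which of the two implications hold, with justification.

Not equivalent: only (⇐) holds.

[⇒] This fails. Under q = T, p = F, u = F, the left side is true but the right side is false.

[⇐] Assume the antecedent. If q is true, the consequent reduces to true regardless of the other variables. If q is false, the antecedent forces (q = F, p = T, u = F) or (q = F, p = T, u = T), and the consequent holds there. Either way the consequent holds.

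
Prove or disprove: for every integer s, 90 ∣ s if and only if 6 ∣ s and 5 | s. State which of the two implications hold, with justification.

[⇒] If 90 ∣ s, write s = 90q. Since 90 = 15·6, s = 6·(15q), so 6 ∣ s; and since 90 = 18·5, s = 5·(18q), so 5 ∣ s.

[⇐] This fails: take s = 30. Both 6 ∣ 30 and 5 ∣ 30, yet 30 is not a multiple of 90 (since 30 = 0·90 + 30), so 90 ∤ 30.

Only the forward direction holds.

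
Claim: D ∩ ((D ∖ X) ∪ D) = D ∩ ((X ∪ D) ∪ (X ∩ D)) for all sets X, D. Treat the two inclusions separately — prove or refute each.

Both inclusions hold; the sets are equal.

(⊇) Let x ∈ D ∩ ((X ∪ D) ∪ (X ∩ D)). Then either x ∈ D and x ∉ X; or x ∈ X ∩ D. In each case x ∈ D ∩ ((D ∖ X) ∪ D), so D ∩ ((X ∪ D) ∪ (X ∩ D)) ⊆ D ∩ ((D ∖ X) ∪ D).

(⊆) Let x ∈ D ∩ ((D ∖ X) ∪ D). Then either x ∈ D and x ∉ X; or x ∈ X ∩ D. In each case x ∈ D ∩ ((X ∪ D) ∪ (X ∩ D)), so D ∩ ((D ∖ X) ∪ D) ⊆ D ∩ ((X ∪ D) ∪ (X ∩ D)).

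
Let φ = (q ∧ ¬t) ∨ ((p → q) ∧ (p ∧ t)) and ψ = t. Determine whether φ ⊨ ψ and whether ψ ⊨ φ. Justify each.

Both directions fail.

(⟹) This fails. Under p = F, q = T, t = F, the left side is true but the right side is false.

(⟸) This fails. Under p = F, q = F, t = T, the left side is false but the right side is true.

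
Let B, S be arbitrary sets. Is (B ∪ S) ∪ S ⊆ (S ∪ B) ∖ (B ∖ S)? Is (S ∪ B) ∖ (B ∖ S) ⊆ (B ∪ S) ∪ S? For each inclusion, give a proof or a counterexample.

(⊆) This inclusion fails. Take B = {1}, S = ∅; then 1 ∈ (B ∪ S) ∪ S but 1 ∉ (S ∪ B) ∖ (B ∖ S).

(⊇) Let x ∈ (S ∪ B) ∖ (B ∖ S). Then either x ∈ S and x ∉ B; or x ∈ B ∩ S. In each case x ∈ (B ∪ S) ∪ S, so (S ∪ B) ∖ (B ∖ S) ⊆ (B ∪ S) ∪ S.

Only the reverse inclusion holds.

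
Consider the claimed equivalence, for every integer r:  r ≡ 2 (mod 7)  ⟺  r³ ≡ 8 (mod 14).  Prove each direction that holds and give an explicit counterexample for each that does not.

Both directions fail.

(⟹) This fails: take r = 9. Then 9 ≡ 2 (mod 7), but 9³ = 729 ≡ 1 (mod 14), not 8.

(⟸) This fails: take r = 4. Then 4³ = 64 ≡ 8 (mod 14), yet 4 ≡ 4 (mod 7), not 2.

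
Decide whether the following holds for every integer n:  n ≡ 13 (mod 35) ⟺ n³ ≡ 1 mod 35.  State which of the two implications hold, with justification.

Neither direction holds.

[⇒] This fails: take n = 13. Then 13 ≡ 13 (mod 35), but 13³ = 2197 ≡ 27 (mod 35), not 1.

[⇐] This fails: take n = 1. Then 1³ = 1 ≡ 1 (mod 35), yet 1 ≡ 1 (mod 35), not 13.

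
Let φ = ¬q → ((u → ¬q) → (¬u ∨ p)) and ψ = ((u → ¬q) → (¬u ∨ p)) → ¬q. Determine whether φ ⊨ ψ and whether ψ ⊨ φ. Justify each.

(⟹) This fails. Under q = T, p = F, u = F, the left side is true but the right side is false.

(⟸) This fails. Under q = F, p = F, u = T, the left side is false but the right side is true.

(⇒) fails and (⇐) fails.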